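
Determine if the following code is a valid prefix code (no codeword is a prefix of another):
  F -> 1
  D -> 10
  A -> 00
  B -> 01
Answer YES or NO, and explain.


Checking each pair (does one codeword prefix another?):
  F='1' vs D='10': prefix -- VIOLATION

NO -- this is NOT a valid prefix code. F (1) is a prefix of D (10).


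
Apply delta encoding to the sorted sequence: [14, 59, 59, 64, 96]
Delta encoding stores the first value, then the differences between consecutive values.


First value: 14
Deltas:
  59 - 14 = 45
  59 - 59 = 0
  64 - 59 = 5
  96 - 64 = 32


Delta encoded: [14, 45, 0, 5, 32]


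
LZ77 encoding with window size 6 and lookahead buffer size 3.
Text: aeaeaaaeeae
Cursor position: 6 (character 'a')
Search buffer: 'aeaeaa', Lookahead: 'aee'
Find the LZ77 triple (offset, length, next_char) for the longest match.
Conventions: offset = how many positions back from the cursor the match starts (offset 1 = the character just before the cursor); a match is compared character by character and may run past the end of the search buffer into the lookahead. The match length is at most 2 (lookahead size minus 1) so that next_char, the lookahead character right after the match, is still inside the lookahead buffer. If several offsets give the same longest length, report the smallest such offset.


Try each offset into the search buffer:
  offset=1 (pos 5, char 'a'): match length 1
  offset=2 (pos 4, char 'a'): match length 1
  offset=3 (pos 3, char 'e'): match length 0
  offset=4 (pos 2, char 'a'): match length 2
  offset=5 (pos 1, char 'e'): match length 0
  offset=6 (pos 0, char 'a'): match length 2
Longest match has length 2, found at offsets 4, 6; take the smallest, offset 4.
next_char = character at position 6 + 2 = 8 -> 'e'

Best match: offset=4, length=2 (matching 'ae' starting at position 2)
LZ77 triple: (4, 2, 'e')


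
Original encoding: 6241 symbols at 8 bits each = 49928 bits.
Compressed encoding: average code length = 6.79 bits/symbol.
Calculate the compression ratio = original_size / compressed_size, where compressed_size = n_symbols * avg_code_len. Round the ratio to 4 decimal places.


original_size = n_symbols * orig_bits = 6241 * 8 = 49928 bits
compressed_size = n_symbols * avg_code_len = 6241 * 6.79 = 42376.39 bits
ratio = original_size / compressed_size = 49928 / 42376.39 = 1.1782

Compression ratio = 1.1782


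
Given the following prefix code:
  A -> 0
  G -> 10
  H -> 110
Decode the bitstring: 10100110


Decoding step by step:
Bits 10 -> G
Bits 10 -> G
Bits 0 -> A
Bits 110 -> H


Decoded message: GGAH


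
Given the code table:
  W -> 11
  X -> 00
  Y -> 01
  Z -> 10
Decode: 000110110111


Decoding:
00 -> X
01 -> Y
10 -> Z
11 -> W
01 -> Y
11 -> W


Result: XYZWYW


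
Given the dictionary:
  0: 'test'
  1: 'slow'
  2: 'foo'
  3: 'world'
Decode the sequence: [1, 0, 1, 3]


Look up each index in the dictionary:
  1 -> 'slow'
  0 -> 'test'
  1 -> 'slow'
  3 -> 'world'

Decoded: "slow test slow world"


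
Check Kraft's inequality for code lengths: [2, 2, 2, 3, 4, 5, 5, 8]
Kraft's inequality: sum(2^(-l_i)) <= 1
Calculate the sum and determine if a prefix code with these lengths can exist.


Sum = 2^(-2) + 2^(-2) + 2^(-2) + 2^(-3) + 2^(-4) + 2^(-5) + 2^(-5) + 2^(-8)
    = 0.25 + 0.25 + 0.25 + 0.125 + 0.0625 + 0.03125 + 0.03125 + 0.00390625
    = 257/256 = 1.00390625
Since 1.00390625 > 1, Kraft's inequality is NOT satisfied.
A prefix code with these lengths CANNOT exist.

Kraft sum = 1.00390625. Not satisfied.


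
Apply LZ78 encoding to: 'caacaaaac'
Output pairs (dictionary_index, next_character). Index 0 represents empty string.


LZ78 encoding steps:
Dictionary: {0: ''}
Step 1: w='' (idx 0), next='c' -> output (0, 'c'), add 'c' as idx 1
Step 2: w='' (idx 0), next='a' -> output (0, 'a'), add 'a' as idx 2
Step 3: w='a' (idx 2), next='c' -> output (2, 'c'), add 'ac' as idx 3
Step 4: w='a' (idx 2), next='a' -> output (2, 'a'), add 'aa' as idx 4
Step 5: w='aa' (idx 4), next='c' -> output (4, 'c'), add 'aac' as idx 5


Encoded: [(0, 'c'), (0, 'a'), (2, 'c'), (2, 'a'), (4, 'c')]


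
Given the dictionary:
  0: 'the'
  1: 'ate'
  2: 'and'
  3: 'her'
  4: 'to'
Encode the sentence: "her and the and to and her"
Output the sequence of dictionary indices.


Look up each word in the dictionary:
  'her' -> 3
  'and' -> 2
  'the' -> 0
  'and' -> 2
  'to' -> 4
  'and' -> 2
  'her' -> 3

Encoded: [3, 2, 0, 2, 4, 2, 3]


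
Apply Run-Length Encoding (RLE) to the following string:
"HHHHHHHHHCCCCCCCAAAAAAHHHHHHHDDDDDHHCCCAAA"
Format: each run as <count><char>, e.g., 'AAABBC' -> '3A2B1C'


Scanning runs left to right:
  i=0: run of 'H' x 9 -> '9H'
  i=9: run of 'C' x 7 -> '7C'
  i=16: run of 'A' x 6 -> '6A'
  i=22: run of 'H' x 7 -> '7H'
  i=29: run of 'D' x 5 -> '5D'
  i=34: run of 'H' x 2 -> '2H'
  i=36: run of 'C' x 3 -> '3C'
  i=39: run of 'A' x 3 -> '3A'

RLE = 9H7C6A7H5D2H3C3A


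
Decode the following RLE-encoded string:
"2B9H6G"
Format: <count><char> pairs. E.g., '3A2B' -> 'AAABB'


Expanding each <count><char> pair:
  2B -> 'BB'
  9H -> 'HHHHHHHHH'
  6G -> 'GGGGGG'

Decoded = BBHHHHHHHHHGGGGGG


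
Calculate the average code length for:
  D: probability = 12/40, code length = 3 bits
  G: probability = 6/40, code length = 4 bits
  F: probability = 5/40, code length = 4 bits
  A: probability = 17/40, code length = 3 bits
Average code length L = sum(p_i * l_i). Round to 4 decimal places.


Weighted contributions p_i * l_i:
  D: (12/40) * 3 = 36/40
  G: (6/40) * 4 = 24/40
  F: (5/40) * 4 = 20/40
  A: (17/40) * 3 = 51/40
Sum = (36 + 24 + 20 + 51)/40 = 131/40

L = 131/40 = 3.2750 bits/symbol


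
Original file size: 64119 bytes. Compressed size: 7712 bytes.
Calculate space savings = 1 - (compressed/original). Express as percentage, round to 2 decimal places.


ratio = compressed/original = 7712/64119 = 0.120276
savings = 1 - ratio = 1 - 0.120276 = 0.879724
as a percentage: 0.879724 * 100 = 87.97%

Space savings = 1 - 7712/64119 = 87.97%


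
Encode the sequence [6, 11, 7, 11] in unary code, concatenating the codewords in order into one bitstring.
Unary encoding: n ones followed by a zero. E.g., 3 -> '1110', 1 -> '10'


Encode each number as n ones followed by a terminating 0:
  6 -> 1111110 (7 bits)
  11 -> 111111111110 (12 bits)
  7 -> 11111110 (8 bits)
  11 -> 111111111110 (12 bits)
Total length = 7 + 12 + 8 + 12 = 39 bits.

Unary([6, 11, 7, 11]) = 111111011111111111011111110111111111110 (39 bits)


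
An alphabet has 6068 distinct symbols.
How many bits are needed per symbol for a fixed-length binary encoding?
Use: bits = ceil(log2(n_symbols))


log2(6068) = 12.567
Bracket: 2^12 = 4096 < 6068 <= 2^13 = 8192
So ceil(log2(6068)) = 13

bits = ceil(log2(6068)) = ceil(12.567) = 13 bits


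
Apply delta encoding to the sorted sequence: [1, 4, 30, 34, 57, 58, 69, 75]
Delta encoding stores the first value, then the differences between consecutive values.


First value: 1
Deltas:
  4 - 1 = 3
  30 - 4 = 26
  34 - 30 = 4
  57 - 34 = 23
  58 - 57 = 1
  69 - 58 = 11
  75 - 69 = 6


Delta encoded: [1, 3, 26, 4, 23, 1, 11, 6]


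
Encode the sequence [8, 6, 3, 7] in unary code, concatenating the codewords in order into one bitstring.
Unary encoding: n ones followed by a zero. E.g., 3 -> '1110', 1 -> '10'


Encode each number as n ones followed by a terminating 0:
  8 -> 111111110 (9 bits)
  6 -> 1111110 (7 bits)
  3 -> 1110 (4 bits)
  7 -> 11111110 (8 bits)
Total length = 9 + 7 + 4 + 8 = 28 bits.

Unary([8, 6, 3, 7]) = 1111111101111110111011111110 (28 bits)


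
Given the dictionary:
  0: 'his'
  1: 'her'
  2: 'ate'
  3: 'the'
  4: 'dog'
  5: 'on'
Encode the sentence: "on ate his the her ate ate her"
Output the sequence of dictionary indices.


Look up each word in the dictionary:
  'on' -> 5
  'ate' -> 2
  'his' -> 0
  'the' -> 3
  'her' -> 1
  'ate' -> 2
  'ate' -> 2
  'her' -> 1

Encoded: [5, 2, 0, 3, 1, 2, 2, 1]


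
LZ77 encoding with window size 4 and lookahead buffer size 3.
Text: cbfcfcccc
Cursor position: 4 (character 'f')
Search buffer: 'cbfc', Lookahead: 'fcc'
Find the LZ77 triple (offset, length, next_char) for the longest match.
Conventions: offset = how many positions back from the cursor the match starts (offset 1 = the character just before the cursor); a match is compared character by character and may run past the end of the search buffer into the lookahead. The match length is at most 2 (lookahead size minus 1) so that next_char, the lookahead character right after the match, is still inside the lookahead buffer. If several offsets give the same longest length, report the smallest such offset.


Try each offset into the search buffer:
  offset=1 (pos 3, char 'c'): match length 0
  offset=2 (pos 2, char 'f'): match length 2
  offset=3 (pos 1, char 'b'): match length 0
  offset=4 (pos 0, char 'c'): match length 0
Longest match has length 2 at offset 2.
next_char = character at position 4 + 2 = 6 -> 'c'

Best match: offset=2, length=2 (matching 'fc' starting at position 2)
LZ77 triple: (2, 2, 'c')


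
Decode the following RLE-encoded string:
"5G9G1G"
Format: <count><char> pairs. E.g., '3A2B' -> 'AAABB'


Expanding each <count><char> pair:
  5G -> 'GGGGG'
  9G -> 'GGGGGGGGG'
  1G -> 'G'

Decoded = GGGGGGGGGGGGGGG


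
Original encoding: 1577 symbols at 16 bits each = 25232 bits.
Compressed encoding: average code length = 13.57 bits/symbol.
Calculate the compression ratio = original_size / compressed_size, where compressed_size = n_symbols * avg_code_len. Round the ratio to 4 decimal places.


original_size = n_symbols * orig_bits = 1577 * 16 = 25232 bits
compressed_size = n_symbols * avg_code_len = 1577 * 13.57 = 21399.89 bits
ratio = original_size / compressed_size = 25232 / 21399.89 = 1.1791

Compression ratio = 1.1791


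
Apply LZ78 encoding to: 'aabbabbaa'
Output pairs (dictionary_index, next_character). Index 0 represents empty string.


LZ78 encoding steps:
Dictionary: {0: ''}
Step 1: w='' (idx 0), next='a' -> output (0, 'a'), add 'a' as idx 1
Step 2: w='a' (idx 1), next='b' -> output (1, 'b'), add 'ab' as idx 2
Step 3: w='' (idx 0), next='b' -> output (0, 'b'), add 'b' as idx 3
Step 4: w='ab' (idx 2), next='b' -> output (2, 'b'), add 'abb' as idx 4
Step 5: w='a' (idx 1), next='a' -> output (1, 'a'), add 'aa' as idx 5


Encoded: [(0, 'a'), (1, 'b'), (0, 'b'), (2, 'b'), (1, 'a')]


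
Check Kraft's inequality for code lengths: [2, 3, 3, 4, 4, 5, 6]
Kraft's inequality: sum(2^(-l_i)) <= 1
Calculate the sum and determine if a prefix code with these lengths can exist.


Sum = 2^(-2) + 2^(-3) + 2^(-3) + 2^(-4) + 2^(-4) + 2^(-5) + 2^(-6)
    = 0.25 + 0.125 + 0.125 + 0.0625 + 0.0625 + 0.03125 + 0.015625
    = 43/64 = 0.671875
Since 0.671875 <= 1, Kraft's inequality IS satisfied.
A prefix code with these lengths CAN exist.

Kraft sum = 0.671875. Satisfied.


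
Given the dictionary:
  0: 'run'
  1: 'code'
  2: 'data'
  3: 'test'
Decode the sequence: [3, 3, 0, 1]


Look up each index in the dictionary:
  3 -> 'test'
  3 -> 'test'
  0 -> 'run'
  1 -> 'code'

Decoded: "test test run code"


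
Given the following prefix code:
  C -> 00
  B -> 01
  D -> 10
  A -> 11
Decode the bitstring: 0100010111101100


Decoding step by step:
Bits 01 -> B
Bits 00 -> C
Bits 01 -> B
Bits 01 -> B
Bits 11 -> A
Bits 10 -> D
Bits 11 -> A
Bits 00 -> C


Decoded message: BCBBADAC


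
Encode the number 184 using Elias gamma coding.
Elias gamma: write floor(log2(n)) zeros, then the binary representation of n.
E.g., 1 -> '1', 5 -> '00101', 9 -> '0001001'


num_bits = floor(log2(184)) + 1 = 8
leading_zeros = num_bits - 1 = 7
binary(184) = 10111000

Elias gamma(184) = '0000000' + '10111000' = 000000010111000 (15 bits)


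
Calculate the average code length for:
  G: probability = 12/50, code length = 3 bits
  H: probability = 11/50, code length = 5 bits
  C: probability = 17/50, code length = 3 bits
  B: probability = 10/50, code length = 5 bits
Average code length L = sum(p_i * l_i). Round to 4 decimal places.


Weighted contributions p_i * l_i:
  G: (12/50) * 3 = 36/50
  H: (11/50) * 5 = 55/50
  C: (17/50) * 3 = 51/50
  B: (10/50) * 5 = 50/50
Sum = (36 + 55 + 51 + 50)/50 = 192/50

L = 192/50 = 3.8400 bits/symbol


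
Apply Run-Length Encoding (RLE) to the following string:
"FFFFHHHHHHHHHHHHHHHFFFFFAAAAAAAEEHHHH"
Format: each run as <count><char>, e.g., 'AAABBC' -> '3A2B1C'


Scanning runs left to right:
  i=0: run of 'F' x 4 -> '4F'
  i=4: run of 'H' x 15 -> '15H'
  i=19: run of 'F' x 5 -> '5F'
  i=24: run of 'A' x 7 -> '7A'
  i=31: run of 'E' x 2 -> '2E'
  i=33: run of 'H' x 4 -> '4H'

RLE = 4F15H5F7A2E4H


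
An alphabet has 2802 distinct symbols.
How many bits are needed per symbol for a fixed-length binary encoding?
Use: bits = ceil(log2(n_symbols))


log2(2802) = 11.4522
Bracket: 2^11 = 2048 < 2802 <= 2^12 = 4096
So ceil(log2(2802)) = 12

bits = ceil(log2(2802)) = ceil(11.4522) = 12 bits


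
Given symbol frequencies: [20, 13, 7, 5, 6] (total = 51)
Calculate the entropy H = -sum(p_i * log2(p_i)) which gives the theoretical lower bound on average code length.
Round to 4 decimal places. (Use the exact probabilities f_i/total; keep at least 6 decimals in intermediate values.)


Per-symbol terms -p_i * log2(p_i) with p_i = f_i/51:
  p = 20/51 = 0.392157: log2(p) = -1.350497, -p*log2(p) = 0.529607
  p = 13/51 = 0.254902: log2(p) = -1.971986, -p*log2(p) = 0.502663
  p = 7/51 = 0.137255: log2(p) = -2.865070, -p*log2(p) = 0.393245
  p = 5/51 = 0.098039: log2(p) = -3.350497, -p*log2(p) = 0.328480
  p = 6/51 = 0.117647: log2(p) = -3.087463, -p*log2(p) = 0.363231
H = 0.529607 + 0.502663 + 0.393245 + 0.328480 + 0.363231 = 2.117226

H = 2.1172 bits/symbol


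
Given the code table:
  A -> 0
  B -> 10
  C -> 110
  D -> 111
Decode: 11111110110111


Decoding:
111 -> D
111 -> D
10 -> B
110 -> C
111 -> D


Result: DDBCD


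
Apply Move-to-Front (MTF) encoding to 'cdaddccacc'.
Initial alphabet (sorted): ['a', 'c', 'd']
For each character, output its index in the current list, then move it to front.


MTF encoding:
'c': index 1 in ['a', 'c', 'd'] -> ['c', 'a', 'd']
'd': index 2 in ['c', 'a', 'd'] -> ['d', 'c', 'a']
'a': index 2 in ['d', 'c', 'a'] -> ['a', 'd', 'c']
'd': index 1 in ['a', 'd', 'c'] -> ['d', 'a', 'c']
'd': index 0 in ['d', 'a', 'c'] -> ['d', 'a', 'c']
'c': index 2 in ['d', 'a', 'c'] -> ['c', 'd', 'a']
'c': index 0 in ['c', 'd', 'a'] -> ['c', 'd', 'a']
'a': index 2 in ['c', 'd', 'a'] -> ['a', 'c', 'd']
'c': index 1 in ['a', 'c', 'd'] -> ['c', 'a', 'd']
'c': index 0 in ['c', 'a', 'd'] -> ['c', 'a', 'd']


Output: [1, 2, 2, 1, 0, 2, 0, 2, 1, 0]


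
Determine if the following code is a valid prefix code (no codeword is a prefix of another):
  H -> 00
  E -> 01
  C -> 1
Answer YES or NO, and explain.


Checking each pair (does one codeword prefix another?):
  H='00' vs E='01': no prefix
  H='00' vs C='1': no prefix
  E='01' vs H='00': no prefix
  E='01' vs C='1': no prefix
  C='1' vs H='00': no prefix
  C='1' vs E='01': no prefix
No violation found over all pairs.

YES -- this is a valid prefix code. No codeword is a prefix of any other codeword.


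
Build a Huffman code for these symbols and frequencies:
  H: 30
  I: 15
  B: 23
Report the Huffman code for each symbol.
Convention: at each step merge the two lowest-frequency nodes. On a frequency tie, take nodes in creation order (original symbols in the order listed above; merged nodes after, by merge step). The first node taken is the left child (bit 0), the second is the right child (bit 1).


Huffman tree construction:
Step 1: Merge I(15) + B(23) = 38
Step 2: Merge H(30) + (I+B)(38) = 68
Read each symbol's code off the tree from the root (left child = 0, right child = 1).

Codes:
  H: 0 (length 1)
  I: 10 (length 2)
  B: 11 (length 2)
Average code length: 106/68 = 1.5588 bits/symbol


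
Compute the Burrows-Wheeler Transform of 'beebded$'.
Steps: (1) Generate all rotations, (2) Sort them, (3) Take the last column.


Rotations (sorted):
  0: $beebded -> last char: d
  1: bded$bee -> last char: e
  2: beebded$ -> last char: $
  3: d$beebde -> last char: e
  4: ded$beeb -> last char: b
  5: ebded$be -> last char: e
  6: ed$beebd -> last char: d
  7: eebded$b -> last char: b


BWT = de$ebedb


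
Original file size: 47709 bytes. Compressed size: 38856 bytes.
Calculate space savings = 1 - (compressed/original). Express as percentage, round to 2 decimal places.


ratio = compressed/original = 38856/47709 = 0.814438
savings = 1 - ratio = 1 - 0.814438 = 0.185562
as a percentage: 0.185562 * 100 = 18.56%

Space savings = 1 - 38856/47709 = 18.56%


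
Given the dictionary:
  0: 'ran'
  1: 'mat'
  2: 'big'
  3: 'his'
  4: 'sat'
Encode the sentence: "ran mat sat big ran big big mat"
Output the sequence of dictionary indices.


Look up each word in the dictionary:
  'ran' -> 0
  'mat' -> 1
  'sat' -> 4
  'big' -> 2
  'ran' -> 0
  'big' -> 2
  'big' -> 2
  'mat' -> 1

Encoded: [0, 1, 4, 2, 0, 2, 2, 1]


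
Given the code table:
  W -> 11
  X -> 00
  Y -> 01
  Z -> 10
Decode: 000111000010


Decoding:
00 -> X
01 -> Y
11 -> W
00 -> X
00 -> X
10 -> Z


Result: XYWXXZ


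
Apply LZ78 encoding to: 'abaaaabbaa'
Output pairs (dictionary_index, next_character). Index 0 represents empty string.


LZ78 encoding steps:
Dictionary: {0: ''}
Step 1: w='' (idx 0), next='a' -> output (0, 'a'), add 'a' as idx 1
Step 2: w='' (idx 0), next='b' -> output (0, 'b'), add 'b' as idx 2
Step 3: w='a' (idx 1), next='a' -> output (1, 'a'), add 'aa' as idx 3
Step 4: w='aa' (idx 3), next='b' -> output (3, 'b'), add 'aab' as idx 4
Step 5: w='b' (idx 2), next='a' -> output (2, 'a'), add 'ba' as idx 5
Step 6: w='a' (idx 1), end of input -> output (1, '')


Encoded: [(0, 'a'), (0, 'b'), (1, 'a'), (3, 'b'), (2, 'a'), (1, '')]


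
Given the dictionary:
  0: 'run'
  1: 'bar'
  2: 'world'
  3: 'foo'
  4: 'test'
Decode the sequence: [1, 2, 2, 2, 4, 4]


Look up each index in the dictionary:
  1 -> 'bar'
  2 -> 'world'
  2 -> 'world'
  2 -> 'world'
  4 -> 'test'
  4 -> 'test'

Decoded: "bar world world world test test"


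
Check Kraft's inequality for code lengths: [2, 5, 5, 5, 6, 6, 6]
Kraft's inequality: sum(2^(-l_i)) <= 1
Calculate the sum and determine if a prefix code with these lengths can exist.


Sum = 2^(-2) + 2^(-5) + 2^(-5) + 2^(-5) + 2^(-6) + 2^(-6) + 2^(-6)
    = 0.25 + 0.03125 + 0.03125 + 0.03125 + 0.015625 + 0.015625 + 0.015625
    = 25/64 = 0.390625
Since 0.390625 <= 1, Kraft's inequality IS satisfied.
A prefix code with these lengths CAN exist.

Kraft sum = 0.390625. Satisfied.


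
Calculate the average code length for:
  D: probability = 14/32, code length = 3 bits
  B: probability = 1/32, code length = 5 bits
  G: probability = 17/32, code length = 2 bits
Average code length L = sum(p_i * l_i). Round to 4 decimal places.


Weighted contributions p_i * l_i:
  D: (14/32) * 3 = 42/32
  B: (1/32) * 5 = 5/32
  G: (17/32) * 2 = 34/32
Sum = (42 + 5 + 34)/32 = 81/32

L = 81/32 = 2.5313 bits/symbol


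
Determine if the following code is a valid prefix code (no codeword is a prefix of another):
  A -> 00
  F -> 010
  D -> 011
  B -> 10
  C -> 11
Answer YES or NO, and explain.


Checking each pair (does one codeword prefix another?):
  A='00' vs F='010': no prefix
  A='00' vs D='011': no prefix
  A='00' vs B='10': no prefix
  A='00' vs C='11': no prefix
  F='010' vs A='00': no prefix
  F='010' vs D='011': no prefix
  F='010' vs B='10': no prefix
  F='010' vs C='11': no prefix
  D='011' vs A='00': no prefix
  D='011' vs F='010': no prefix
  D='011' vs B='10': no prefix
  D='011' vs C='11': no prefix
  B='10' vs A='00': no prefix
  B='10' vs F='010': no prefix
  B='10' vs D='011': no prefix
  B='10' vs C='11': no prefix
  C='11' vs A='00': no prefix
  C='11' vs F='010': no prefix
  C='11' vs D='011': no prefix
  C='11' vs B='10': no prefix
No violation found over all pairs.

YES -- this is a valid prefix code. No codeword is a prefix of any other codeword.


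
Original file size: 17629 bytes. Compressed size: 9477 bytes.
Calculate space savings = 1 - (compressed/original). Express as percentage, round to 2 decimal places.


ratio = compressed/original = 9477/17629 = 0.53758
savings = 1 - ratio = 1 - 0.53758 = 0.46242
as a percentage: 0.46242 * 100 = 46.24%

Space savings = 1 - 9477/17629 = 46.24%


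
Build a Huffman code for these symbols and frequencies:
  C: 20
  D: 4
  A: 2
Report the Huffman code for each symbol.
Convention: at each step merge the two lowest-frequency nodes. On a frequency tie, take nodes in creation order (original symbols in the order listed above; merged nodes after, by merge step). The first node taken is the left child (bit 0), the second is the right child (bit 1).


Huffman tree construction:
Step 1: Merge A(2) + D(4) = 6
Step 2: Merge (A+D)(6) + C(20) = 26
Read each symbol's code off the tree from the root (left child = 0, right child = 1).

Codes:
  C: 1 (length 1)
  D: 01 (length 2)
  A: 00 (length 2)
Average code length: 32/26 = 1.2308 bits/symbol


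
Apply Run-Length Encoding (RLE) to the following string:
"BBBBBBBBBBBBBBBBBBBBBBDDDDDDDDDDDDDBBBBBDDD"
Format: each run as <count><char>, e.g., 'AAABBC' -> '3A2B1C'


Scanning runs left to right:
  i=0: run of 'B' x 22 -> '22B'
  i=22: run of 'D' x 13 -> '13D'
  i=35: run of 'B' x 5 -> '5B'
  i=40: run of 'D' x 3 -> '3D'

RLE = 22B13D5B3D


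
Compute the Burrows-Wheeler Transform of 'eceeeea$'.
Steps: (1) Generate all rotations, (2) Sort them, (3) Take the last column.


Rotations (sorted):
  0: $eceeeea -> last char: a
  1: a$eceeee -> last char: e
  2: ceeeea$e -> last char: e
  3: ea$eceee -> last char: e
  4: eceeeea$ -> last char: $
  5: eea$ecee -> last char: e
  6: eeea$ece -> last char: e
  7: eeeea$ec -> last char: c


BWT = aeee$eec


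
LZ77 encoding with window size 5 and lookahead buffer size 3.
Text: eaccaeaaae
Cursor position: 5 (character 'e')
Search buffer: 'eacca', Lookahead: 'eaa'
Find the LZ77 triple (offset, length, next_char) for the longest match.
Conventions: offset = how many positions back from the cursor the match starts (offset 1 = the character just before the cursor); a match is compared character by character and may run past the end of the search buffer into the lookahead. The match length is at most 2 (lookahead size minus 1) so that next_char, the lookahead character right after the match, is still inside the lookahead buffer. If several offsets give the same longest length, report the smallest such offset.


Try each offset into the search buffer:
  offset=1 (pos 4, char 'a'): match length 0
  offset=2 (pos 3, char 'c'): match length 0
  offset=3 (pos 2, char 'c'): match length 0
  offset=4 (pos 1, char 'a'): match length 0
  offset=5 (pos 0, char 'e'): match length 2
Longest match has length 2 at offset 5.
next_char = character at position 5 + 2 = 7 -> 'a'

Best match: offset=5, length=2 (matching 'ea' starting at position 0)
LZ77 triple: (5, 2, 'a')


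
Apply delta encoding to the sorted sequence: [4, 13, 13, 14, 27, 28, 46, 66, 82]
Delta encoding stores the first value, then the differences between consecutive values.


First value: 4
Deltas:
  13 - 4 = 9
  13 - 13 = 0
  14 - 13 = 1
  27 - 14 = 13
  28 - 27 = 1
  46 - 28 = 18
  66 - 46 = 20
  82 - 66 = 16


Delta encoded: [4, 9, 0, 1, 13, 1, 18, 20, 16]


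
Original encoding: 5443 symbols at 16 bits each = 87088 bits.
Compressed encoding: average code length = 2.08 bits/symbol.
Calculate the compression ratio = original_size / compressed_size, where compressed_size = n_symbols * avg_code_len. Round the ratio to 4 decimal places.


original_size = n_symbols * orig_bits = 5443 * 16 = 87088 bits
compressed_size = n_symbols * avg_code_len = 5443 * 2.08 = 11321.44 bits
ratio = original_size / compressed_size = 87088 / 11321.44 = 7.6923

Compression ratio = 7.6923


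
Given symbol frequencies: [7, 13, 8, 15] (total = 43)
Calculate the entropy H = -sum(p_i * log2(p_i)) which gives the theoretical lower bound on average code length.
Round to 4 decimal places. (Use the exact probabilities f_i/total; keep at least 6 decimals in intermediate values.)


Per-symbol terms -p_i * log2(p_i) with p_i = f_i/43:
  p = 7/43 = 0.162791: log2(p) = -2.618910, -p*log2(p) = 0.426334
  p = 13/43 = 0.302326: log2(p) = -1.725825, -p*log2(p) = 0.521761
  p = 8/43 = 0.186047: log2(p) = -2.426265, -p*log2(p) = 0.451398
  p = 15/43 = 0.348837: log2(p) = -1.519374, -p*log2(p) = 0.530014
H = 0.426334 + 0.521761 + 0.451398 + 0.530014 = 1.929507

H = 1.9295 bits/symbol


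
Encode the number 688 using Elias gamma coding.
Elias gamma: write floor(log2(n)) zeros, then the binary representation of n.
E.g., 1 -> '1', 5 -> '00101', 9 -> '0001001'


num_bits = floor(log2(688)) + 1 = 10
leading_zeros = num_bits - 1 = 9
binary(688) = 1010110000

Elias gamma(688) = '000000000' + '1010110000' = 0000000001010110000 (19 bits)


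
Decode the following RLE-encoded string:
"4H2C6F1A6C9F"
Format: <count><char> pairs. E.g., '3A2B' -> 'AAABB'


Expanding each <count><char> pair:
  4H -> 'HHHH'
  2C -> 'CC'
  6F -> 'FFFFFF'
  1A -> 'A'
  6C -> 'CCCCCC'
  9F -> 'FFFFFFFFF'

Decoded = HHHHCCFFFFFFACCCCCCFFFFFFFFF


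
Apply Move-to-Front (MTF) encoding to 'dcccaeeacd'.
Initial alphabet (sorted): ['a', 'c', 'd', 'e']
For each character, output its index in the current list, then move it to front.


MTF encoding:
'd': index 2 in ['a', 'c', 'd', 'e'] -> ['d', 'a', 'c', 'e']
'c': index 2 in ['d', 'a', 'c', 'e'] -> ['c', 'd', 'a', 'e']
'c': index 0 in ['c', 'd', 'a', 'e'] -> ['c', 'd', 'a', 'e']
'c': index 0 in ['c', 'd', 'a', 'e'] -> ['c', 'd', 'a', 'e']
'a': index 2 in ['c', 'd', 'a', 'e'] -> ['a', 'c', 'd', 'e']
'e': index 3 in ['a', 'c', 'd', 'e'] -> ['e', 'a', 'c', 'd']
'e': index 0 in ['e', 'a', 'c', 'd'] -> ['e', 'a', 'c', 'd']
'a': index 1 in ['e', 'a', 'c', 'd'] -> ['a', 'e', 'c', 'd']
'c': index 2 in ['a', 'e', 'c', 'd'] -> ['c', 'a', 'e', 'd']
'd': index 3 in ['c', 'a', 'e', 'd'] -> ['d', 'c', 'a', 'e']


Output: [2, 2, 0, 0, 2, 3, 0, 1, 2, 3]


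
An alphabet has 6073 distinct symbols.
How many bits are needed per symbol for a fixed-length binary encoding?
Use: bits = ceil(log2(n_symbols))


log2(6073) = 12.5682
Bracket: 2^12 = 4096 < 6073 <= 2^13 = 8192
So ceil(log2(6073)) = 13

bits = ceil(log2(6073)) = ceil(12.5682) = 13 bits


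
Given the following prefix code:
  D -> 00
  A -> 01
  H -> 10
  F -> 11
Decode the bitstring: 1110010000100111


Decoding step by step:
Bits 11 -> F
Bits 10 -> H
Bits 01 -> A
Bits 00 -> D
Bits 00 -> D
Bits 10 -> H
Bits 01 -> A
Bits 11 -> F


Decoded message: FHADDHAF


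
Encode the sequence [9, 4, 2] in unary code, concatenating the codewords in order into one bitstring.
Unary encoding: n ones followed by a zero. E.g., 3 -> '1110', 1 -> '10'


Encode each number as n ones followed by a terminating 0:
  9 -> 1111111110 (10 bits)
  4 -> 11110 (5 bits)
  2 -> 110 (3 bits)
Total length = 10 + 5 + 3 = 18 bits.

Unary([9, 4, 2]) = 111111111011110110 (18 bits)


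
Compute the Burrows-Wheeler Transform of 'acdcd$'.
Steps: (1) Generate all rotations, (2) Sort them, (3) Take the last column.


Rotations (sorted):
  0: $acdcd -> last char: d
  1: acdcd$ -> last char: $
  2: cd$acd -> last char: d
  3: cdcd$a -> last char: a
  4: d$acdc -> last char: c
  5: dcd$ac -> last char: c


BWT = d$dacc


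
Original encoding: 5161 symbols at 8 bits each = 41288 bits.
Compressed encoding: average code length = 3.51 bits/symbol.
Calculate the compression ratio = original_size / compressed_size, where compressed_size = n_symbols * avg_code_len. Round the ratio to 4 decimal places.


original_size = n_symbols * orig_bits = 5161 * 8 = 41288 bits
compressed_size = n_symbols * avg_code_len = 5161 * 3.51 = 18115.11 bits
ratio = original_size / compressed_size = 41288 / 18115.11 = 2.2792

Compression ratio = 2.2792


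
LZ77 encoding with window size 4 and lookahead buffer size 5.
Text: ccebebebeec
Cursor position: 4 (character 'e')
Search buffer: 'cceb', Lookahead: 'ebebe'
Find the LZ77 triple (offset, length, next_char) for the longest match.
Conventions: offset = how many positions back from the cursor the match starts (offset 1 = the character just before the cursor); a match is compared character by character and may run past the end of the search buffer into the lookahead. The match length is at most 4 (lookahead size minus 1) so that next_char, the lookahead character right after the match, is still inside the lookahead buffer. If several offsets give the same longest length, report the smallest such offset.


Try each offset into the search buffer:
  offset=1 (pos 3, char 'b'): match length 0
  offset=2 (pos 2, char 'e'): match length 4
  offset=3 (pos 1, char 'c'): match length 0
  offset=4 (pos 0, char 'c'): match length 0
Longest match has length 4 at offset 2.
next_char = character at position 4 + 4 = 8 -> 'e'

Best match: offset=2, length=4 (matching 'ebeb' starting at position 2)
LZ77 triple: (2, 4, 'e')


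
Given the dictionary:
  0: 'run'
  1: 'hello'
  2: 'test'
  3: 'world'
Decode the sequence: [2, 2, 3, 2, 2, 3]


Look up each index in the dictionary:
  2 -> 'test'
  2 -> 'test'
  3 -> 'world'
  2 -> 'test'
  2 -> 'test'
  3 -> 'world'

Decoded: "test test world test test world"


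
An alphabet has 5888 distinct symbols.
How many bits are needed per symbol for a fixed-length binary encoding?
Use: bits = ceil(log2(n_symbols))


log2(5888) = 12.5236
Bracket: 2^12 = 4096 < 5888 <= 2^13 = 8192
So ceil(log2(5888)) = 13

bits = ceil(log2(5888)) = ceil(12.5236) = 13 bits


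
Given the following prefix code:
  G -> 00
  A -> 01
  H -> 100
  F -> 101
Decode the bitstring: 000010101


Decoding step by step:
Bits 00 -> G
Bits 00 -> G
Bits 101 -> F
Bits 01 -> A


Decoded message: GGFA


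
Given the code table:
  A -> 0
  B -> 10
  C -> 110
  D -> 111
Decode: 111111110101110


Decoding:
111 -> D
111 -> D
110 -> C
10 -> B
111 -> D
0 -> A


Result: DDCBDA


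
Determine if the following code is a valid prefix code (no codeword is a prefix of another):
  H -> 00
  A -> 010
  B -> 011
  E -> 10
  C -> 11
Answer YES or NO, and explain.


Checking each pair (does one codeword prefix another?):
  H='00' vs A='010': no prefix
  H='00' vs B='011': no prefix
  H='00' vs E='10': no prefix
  H='00' vs C='11': no prefix
  A='010' vs H='00': no prefix
  A='010' vs B='011': no prefix
  A='010' vs E='10': no prefix
  A='010' vs C='11': no prefix
  B='011' vs H='00': no prefix
  B='011' vs A='010': no prefix
  B='011' vs E='10': no prefix
  B='011' vs C='11': no prefix
  E='10' vs H='00': no prefix
  E='10' vs A='010': no prefix
  E='10' vs B='011': no prefix
  E='10' vs C='11': no prefix
  C='11' vs H='00': no prefix
  C='11' vs A='010': no prefix
  C='11' vs B='011': no prefix
  C='11' vs E='10': no prefix
No violation found over all pairs.

YES -- this is a valid prefix code. No codeword is a prefix of any other codeword.


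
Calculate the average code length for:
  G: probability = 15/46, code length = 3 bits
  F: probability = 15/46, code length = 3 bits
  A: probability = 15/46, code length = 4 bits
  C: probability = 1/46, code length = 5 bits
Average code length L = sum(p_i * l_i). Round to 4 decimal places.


Weighted contributions p_i * l_i:
  G: (15/46) * 3 = 45/46
  F: (15/46) * 3 = 45/46
  A: (15/46) * 4 = 60/46
  C: (1/46) * 5 = 5/46
Sum = (45 + 45 + 60 + 5)/46 = 155/46

L = 155/46 = 3.3696 bits/symbol


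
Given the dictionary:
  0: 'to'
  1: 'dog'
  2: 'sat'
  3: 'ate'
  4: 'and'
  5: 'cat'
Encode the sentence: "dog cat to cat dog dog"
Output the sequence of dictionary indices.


Look up each word in the dictionary:
  'dog' -> 1
  'cat' -> 5
  'to' -> 0
  'cat' -> 5
  'dog' -> 1
  'dog' -> 1

Encoded: [1, 5, 0, 5, 1, 1]


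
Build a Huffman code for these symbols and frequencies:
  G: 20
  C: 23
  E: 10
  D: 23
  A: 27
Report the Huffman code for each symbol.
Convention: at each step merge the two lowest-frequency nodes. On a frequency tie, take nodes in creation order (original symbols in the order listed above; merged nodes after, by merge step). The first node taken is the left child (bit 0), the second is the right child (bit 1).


Huffman tree construction:
Step 1: Merge E(10) + G(20) = 30
Step 2: Merge C(23) + D(23) = 46
Step 3: Merge A(27) + (E+G)(30) = 57
Step 4: Merge (C+D)(46) + (A+(E+G))(57) = 103
Read each symbol's code off the tree from the root (left child = 0, right child = 1).

Codes:
  G: 111 (length 3)
  C: 00 (length 2)
  E: 110 (length 3)
  D: 01 (length 2)
  A: 10 (length 2)
Average code length: 236/103 = 2.2913 bits/symbol


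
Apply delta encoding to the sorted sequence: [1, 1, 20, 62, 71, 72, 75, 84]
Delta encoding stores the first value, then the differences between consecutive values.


First value: 1
Deltas:
  1 - 1 = 0
  20 - 1 = 19
  62 - 20 = 42
  71 - 62 = 9
  72 - 71 = 1
  75 - 72 = 3
  84 - 75 = 9


Delta encoded: [1, 0, 19, 42, 9, 1, 3, 9]


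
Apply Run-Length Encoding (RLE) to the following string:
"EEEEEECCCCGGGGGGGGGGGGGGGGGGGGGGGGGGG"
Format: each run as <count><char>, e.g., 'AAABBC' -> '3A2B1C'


Scanning runs left to right:
  i=0: run of 'E' x 6 -> '6E'
  i=6: run of 'C' x 4 -> '4C'
  i=10: run of 'G' x 27 -> '27G'

RLE = 6E4C27G


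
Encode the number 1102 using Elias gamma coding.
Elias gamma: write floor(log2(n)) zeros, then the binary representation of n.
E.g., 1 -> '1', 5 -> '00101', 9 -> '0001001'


num_bits = floor(log2(1102)) + 1 = 11
leading_zeros = num_bits - 1 = 10
binary(1102) = 10001001110

Elias gamma(1102) = '0000000000' + '10001001110' = 000000000010001001110 (21 bits)


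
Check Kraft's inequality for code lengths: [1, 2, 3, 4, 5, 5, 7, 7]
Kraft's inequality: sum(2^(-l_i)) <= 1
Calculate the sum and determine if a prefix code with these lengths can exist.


Sum = 2^(-1) + 2^(-2) + 2^(-3) + 2^(-4) + 2^(-5) + 2^(-5) + 2^(-7) + 2^(-7)
    = 0.5 + 0.25 + 0.125 + 0.0625 + 0.03125 + 0.03125 + 0.0078125 + 0.0078125
    = 130/128 = 1.015625
Since 1.015625 > 1, Kraft's inequality is NOT satisfied.
A prefix code with these lengths CANNOT exist.

Kraft sum = 1.015625. Not satisfied.


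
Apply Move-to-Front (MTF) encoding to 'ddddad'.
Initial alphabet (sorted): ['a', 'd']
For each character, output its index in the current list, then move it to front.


MTF encoding:
'd': index 1 in ['a', 'd'] -> ['d', 'a']
'd': index 0 in ['d', 'a'] -> ['d', 'a']
'd': index 0 in ['d', 'a'] -> ['d', 'a']
'd': index 0 in ['d', 'a'] -> ['d', 'a']
'a': index 1 in ['d', 'a'] -> ['a', 'd']
'd': index 1 in ['a', 'd'] -> ['d', 'a']


Output: [1, 0, 0, 0, 1, 1]


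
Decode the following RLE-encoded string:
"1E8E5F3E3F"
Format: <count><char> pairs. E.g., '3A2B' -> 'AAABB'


Expanding each <count><char> pair:
  1E -> 'E'
  8E -> 'EEEEEEEE'
  5F -> 'FFFFF'
  3E -> 'EEE'
  3F -> 'FFF'

Decoded = EEEEEEEEEFFFFFEEEFFF


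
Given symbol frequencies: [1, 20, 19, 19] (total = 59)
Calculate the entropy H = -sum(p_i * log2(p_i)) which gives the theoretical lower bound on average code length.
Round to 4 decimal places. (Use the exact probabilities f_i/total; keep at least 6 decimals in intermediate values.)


Per-symbol terms -p_i * log2(p_i) with p_i = f_i/59:
  p = 1/59 = 0.016949: log2(p) = -5.882643, -p*log2(p) = 0.099706
  p = 20/59 = 0.338983: log2(p) = -1.560715, -p*log2(p) = 0.529056
  p = 19/59 = 0.322034: log2(p) = -1.634716, -p*log2(p) = 0.526434
  p = 19/59 = 0.322034: log2(p) = -1.634716, -p*log2(p) = 0.526434
H = 0.099706 + 0.529056 + 0.526434 + 0.526434 = 1.681630

H = 1.6816 bits/symbol


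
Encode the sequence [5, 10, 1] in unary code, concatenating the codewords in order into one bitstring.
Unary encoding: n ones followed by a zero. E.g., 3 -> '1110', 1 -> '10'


Encode each number as n ones followed by a terminating 0:
  5 -> 111110 (6 bits)
  10 -> 11111111110 (11 bits)
  1 -> 10 (2 bits)
Total length = 6 + 11 + 2 = 19 bits.

Unary([5, 10, 1]) = 1111101111111111010 (19 bits)


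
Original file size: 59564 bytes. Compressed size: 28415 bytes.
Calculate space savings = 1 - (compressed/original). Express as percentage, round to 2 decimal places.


ratio = compressed/original = 28415/59564 = 0.47705
savings = 1 - ratio = 1 - 0.47705 = 0.52295
as a percentage: 0.52295 * 100 = 52.3%

Space savings = 1 - 28415/59564 = 52.3%


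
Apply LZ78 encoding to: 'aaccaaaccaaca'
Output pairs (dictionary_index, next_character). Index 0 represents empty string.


LZ78 encoding steps:
Dictionary: {0: ''}
Step 1: w='' (idx 0), next='a' -> output (0, 'a'), add 'a' as idx 1
Step 2: w='a' (idx 1), next='c' -> output (1, 'c'), add 'ac' as idx 2
Step 3: w='' (idx 0), next='c' -> output (0, 'c'), add 'c' as idx 3
Step 4: w='a' (idx 1), next='a' -> output (1, 'a'), add 'aa' as idx 4
Step 5: w='ac' (idx 2), next='c' -> output (2, 'c'), add 'acc' as idx 5
Step 6: w='aa' (idx 4), next='c' -> output (4, 'c'), add 'aac' as idx 6
Step 7: w='a' (idx 1), end of input -> output (1, '')


Encoded: [(0, 'a'), (1, 'c'), (0, 'c'), (1, 'a'), (2, 'c'), (4, 'c'), (1, '')]


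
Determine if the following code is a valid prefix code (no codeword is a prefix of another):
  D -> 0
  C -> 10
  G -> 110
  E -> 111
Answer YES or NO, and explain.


Checking each pair (does one codeword prefix another?):
  D='0' vs C='10': no prefix
  D='0' vs G='110': no prefix
  D='0' vs E='111': no prefix
  C='10' vs D='0': no prefix
  C='10' vs G='110': no prefix
  C='10' vs E='111': no prefix
  G='110' vs D='0': no prefix
  G='110' vs C='10': no prefix
  G='110' vs E='111': no prefix
  E='111' vs D='0': no prefix
  E='111' vs C='10': no prefix
  E='111' vs G='110': no prefix
No violation found over all pairs.

YES -- this is a valid prefix code. No codeword is a prefix of any other codeword.


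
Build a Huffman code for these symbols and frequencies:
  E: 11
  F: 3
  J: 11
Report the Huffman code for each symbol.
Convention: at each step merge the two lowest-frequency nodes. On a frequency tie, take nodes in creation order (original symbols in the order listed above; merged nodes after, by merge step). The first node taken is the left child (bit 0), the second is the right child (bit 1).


Huffman tree construction:
Step 1: Merge F(3) + E(11) = 14
Step 2: Merge J(11) + (F+E)(14) = 25
Read each symbol's code off the tree from the root (left child = 0, right child = 1).

Codes:
  E: 11 (length 2)
  F: 10 (length 2)
  J: 0 (length 1)
Average code length: 39/25 = 1.5600 bits/symbol


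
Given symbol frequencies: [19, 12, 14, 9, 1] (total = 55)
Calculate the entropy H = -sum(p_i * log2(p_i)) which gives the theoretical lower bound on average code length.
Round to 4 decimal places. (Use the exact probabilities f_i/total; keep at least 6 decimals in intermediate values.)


Per-symbol terms -p_i * log2(p_i) with p_i = f_i/55:
  p = 19/55 = 0.345455: log2(p) = -1.533432, -p*log2(p) = 0.529731
  p = 12/55 = 0.218182: log2(p) = -2.196397, -p*log2(p) = 0.479214
  p = 14/55 = 0.254545: log2(p) = -1.974005, -p*log2(p) = 0.502474
  p = 9/55 = 0.163636: log2(p) = -2.611435, -p*log2(p) = 0.427326
  p = 1/55 = 0.018182: log2(p) = -5.781360, -p*log2(p) = 0.105116
H = 0.529731 + 0.479214 + 0.502474 + 0.427326 + 0.105116 = 2.043861

H = 2.0439 bits/symbol


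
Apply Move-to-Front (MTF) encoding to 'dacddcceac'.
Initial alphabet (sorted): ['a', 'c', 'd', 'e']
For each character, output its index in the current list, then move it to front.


MTF encoding:
'd': index 2 in ['a', 'c', 'd', 'e'] -> ['d', 'a', 'c', 'e']
'a': index 1 in ['d', 'a', 'c', 'e'] -> ['a', 'd', 'c', 'e']
'c': index 2 in ['a', 'd', 'c', 'e'] -> ['c', 'a', 'd', 'e']
'd': index 2 in ['c', 'a', 'd', 'e'] -> ['d', 'c', 'a', 'e']
'd': index 0 in ['d', 'c', 'a', 'e'] -> ['d', 'c', 'a', 'e']
'c': index 1 in ['d', 'c', 'a', 'e'] -> ['c', 'd', 'a', 'e']
'c': index 0 in ['c', 'd', 'a', 'e'] -> ['c', 'd', 'a', 'e']
'e': index 3 in ['c', 'd', 'a', 'e'] -> ['e', 'c', 'd', 'a']
'a': index 3 in ['e', 'c', 'd', 'a'] -> ['a', 'e', 'c', 'd']
'c': index 2 in ['a', 'e', 'c', 'd'] -> ['c', 'a', 'e', 'd']


Output: [2, 1, 2, 2, 0, 1, 0, 3, 3, 2]


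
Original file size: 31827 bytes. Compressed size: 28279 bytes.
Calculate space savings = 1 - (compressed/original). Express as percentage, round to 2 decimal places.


ratio = compressed/original = 28279/31827 = 0.888522
savings = 1 - ratio = 1 - 0.888522 = 0.111478
as a percentage: 0.111478 * 100 = 11.15%

Space savings = 1 - 28279/31827 = 11.15%
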